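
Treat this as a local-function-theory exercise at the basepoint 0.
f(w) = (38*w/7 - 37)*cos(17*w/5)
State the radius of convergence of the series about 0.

The factor cos(17*w/5) is entire and contributes no finite singular point.
The polynomial part has no poles.
No finite singular points: the Taylor series at 0 converges everywhere.

The radius of convergence is infinite.


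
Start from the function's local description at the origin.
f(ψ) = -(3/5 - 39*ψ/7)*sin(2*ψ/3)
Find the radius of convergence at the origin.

The factor -sin(2*ψ/3) is entire and contributes no finite singular point.
The polynomial part has no poles.
No finite singular points: the Taylor series at 0 converges everywhere.

The radius of convergence is infinite.


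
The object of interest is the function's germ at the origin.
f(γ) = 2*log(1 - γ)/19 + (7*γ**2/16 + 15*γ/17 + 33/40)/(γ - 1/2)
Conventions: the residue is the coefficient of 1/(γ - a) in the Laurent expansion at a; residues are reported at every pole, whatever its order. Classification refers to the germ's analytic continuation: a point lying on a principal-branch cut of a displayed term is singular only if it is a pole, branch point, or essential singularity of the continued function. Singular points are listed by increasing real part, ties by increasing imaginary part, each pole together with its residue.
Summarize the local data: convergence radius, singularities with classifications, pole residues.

Denominator factor (γ - 1/2): pole of order 1 at 1/2, modulus 1/2.
Branch term (2/19)*log(1 - γ/(1)): its argument vanishes at γ = 1, a logarithmic branch point, modulus 1.
The radius of convergence is the smallest modulus among the singular points: 1/2.
The branch term is analytic at 1/2 and contributes nothing to the residue; only the rational part matters.
At the order-1 pole 1/2 set g(γ) = (γ - (1/2))*(rational part) = 7*γ**2/16 + 15*γ/17 + 33/40.
Simple pole: residue = g(a) at a = 1/2, which is 7483/5440.
List the singular points by increasing real part (a conjugate pair: the negative imaginary part first).

Radius of convergence at 0: 1/2.
At 1/2: a pole of order 1; residue 7483/5440.
At 1: a logarithmic branch point.


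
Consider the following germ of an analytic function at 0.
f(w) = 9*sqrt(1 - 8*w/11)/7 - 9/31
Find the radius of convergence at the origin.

Branch term (9/7)*sqrt(1 - w/(11/8)): its argument vanishes at w = 11/8, a square-root branch point, modulus 11/8.
The radius of convergence is the smallest modulus among the singular points: 11/8.

The radius of convergence is 11/8.


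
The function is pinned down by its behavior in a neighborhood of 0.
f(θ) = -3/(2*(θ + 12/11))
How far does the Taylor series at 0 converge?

The radius of convergence is 12/11.

Denominator factor (θ + 12/11): pole of order 1 at -12/11, modulus 12/11.
The radius of convergence is the smallest modulus among the singular points: 12/11.


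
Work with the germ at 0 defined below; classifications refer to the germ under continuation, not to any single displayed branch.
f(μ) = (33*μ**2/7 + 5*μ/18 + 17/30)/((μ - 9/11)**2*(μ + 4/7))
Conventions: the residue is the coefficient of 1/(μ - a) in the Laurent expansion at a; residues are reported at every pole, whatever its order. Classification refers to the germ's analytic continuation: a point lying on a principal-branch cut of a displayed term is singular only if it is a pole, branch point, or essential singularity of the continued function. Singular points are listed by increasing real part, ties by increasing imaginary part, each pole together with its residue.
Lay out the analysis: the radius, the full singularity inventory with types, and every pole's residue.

Radius of convergence at 0: 4/7.
At -4/7: a pole of order 1; residue 7273673/7212870.
At 9/11: a pole of order 2; residue 3818551/1030410.

Denominator factor (μ + 4/7): pole of order 1 at -4/7, modulus 4/7.
Denominator factor (μ - 9/11)^2: pole of order 2 at 9/11, modulus 9/11.
The radius of convergence is the smallest modulus among the singular points: 4/7.
At the order-1 pole -4/7 set g(μ) = (μ - (-4/7))*f(μ) = (33*μ**2/7 + 5*μ/18 + 17/30)/(μ - 9/11)**2.
Simple pole: residue = g(a) at a = -4/7, which is 7273673/7212870.
At the order-2 pole 9/11 set g(μ) = (μ - (9/11))^2*f(μ) = (33*μ**2/7 + 5*μ/18 + 17/30)/(μ + 4/7).
Order-2 pole: residue = g'(a); g'(9/11) = 3818551/1030410, so the residue is 3818551/1030410.
List the singular points by increasing real part (a conjugate pair: the negative imaginary part first).


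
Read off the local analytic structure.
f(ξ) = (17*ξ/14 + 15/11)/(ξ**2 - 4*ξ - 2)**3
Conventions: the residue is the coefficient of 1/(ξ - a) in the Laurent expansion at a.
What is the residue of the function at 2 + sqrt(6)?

The residue is (73/22176)*sqrt(6).

The factor ξ**2 - 4*ξ - 2 splits as (ξ - a)(ξ - a') with a = 2 + sqrt(6), a' = 2 - sqrt(6). At the order-3 pole a set g(ξ) = (ξ - a)^3*f(ξ) = [17*ξ/14 + 15/11] / (ξ - a')^3.
Order-3 pole: residue = g''(a)/2; g''(2 + sqrt(6)) = (73/11088)*sqrt(6), so the residue is (73/22176)*sqrt(6).


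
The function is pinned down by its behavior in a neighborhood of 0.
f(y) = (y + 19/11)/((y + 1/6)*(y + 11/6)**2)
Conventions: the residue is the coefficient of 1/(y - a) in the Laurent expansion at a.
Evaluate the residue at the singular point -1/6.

The residue is 309/550.

At the order-1 pole -1/6 set g(y) = (y - (-1/6))*f(y) = (y + 19/11)/(y + 11/6)**2.
Simple pole: residue = g(a) at a = -1/6, which is 309/550.


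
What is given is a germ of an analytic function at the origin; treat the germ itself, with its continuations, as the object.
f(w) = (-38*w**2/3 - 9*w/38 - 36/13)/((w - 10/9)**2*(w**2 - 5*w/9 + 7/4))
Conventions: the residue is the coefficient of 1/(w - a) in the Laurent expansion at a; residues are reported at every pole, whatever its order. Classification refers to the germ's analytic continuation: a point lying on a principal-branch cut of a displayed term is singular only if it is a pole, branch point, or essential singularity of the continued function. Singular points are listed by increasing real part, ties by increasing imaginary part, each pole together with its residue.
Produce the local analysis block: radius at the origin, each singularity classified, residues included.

Radius of convergence at 0: 10/9.
At (5/18) - ((1/18)*sqrt(542))*i: a pole of order 1; residue (467737779/145307383) + ((765091851/78756601586)*sqrt(542))*i.
At (5/18) + ((1/18)*sqrt(542))*i: a pole of order 1; residue (467737779/145307383) - ((765091851/78756601586)*sqrt(542))*i.
At 10/9: a pole of order 2; residue -935475558/145307383.

Denominator factor (w - 10/9)^2: pole of order 2 at 10/9, modulus 10/9.
Denominator factor (w**2 - 5*w/9 + 7/4): discriminant -542/81, complex-conjugate roots (5/18) + ((1/18)*sqrt(542))*i and (5/18) - ((1/18)*sqrt(542))*i; poles of order 1, moduli (1/2)*sqrt(7) and (1/2)*sqrt(7).
The radius of convergence is the smallest modulus among the singular points: 10/9.
The factor w**2 - 5*w/9 + 7/4 splits as (w - a)(w - a') with a = (5/18) - ((1/18)*sqrt(542))*i, a' = (5/18) + ((1/18)*sqrt(542))*i. At the order-1 pole a set g(w) = (w - a)*f(w) = [(-38*w**2/3 - 9*w/38 - 36/13)/(w - 10/9)**2] / (w - a').
Simple pole: residue = g(a) at a = (5/18) - ((1/18)*sqrt(542))*i, which is (467737779/145307383) + ((765091851/78756601586)*sqrt(542))*i.
The factor w**2 - 5*w/9 + 7/4 splits as (w - a)(w - a') with a = (5/18) + ((1/18)*sqrt(542))*i, a' = (5/18) - ((1/18)*sqrt(542))*i. At the order-1 pole a set g(w) = (w - a)*f(w) = [(-38*w**2/3 - 9*w/38 - 36/13)/(w - 10/9)**2] / (w - a').
Simple pole: residue = g(a) at a = (5/18) + ((1/18)*sqrt(542))*i, which is (467737779/145307383) - ((765091851/78756601586)*sqrt(542))*i.
At the order-2 pole 10/9 set g(w) = (w - (10/9))^2*f(w) = (-38*w**2/3 - 9*w/38 - 36/13)/(w**2 - 5*w/9 + 7/4).
Order-2 pole: residue = g'(a); g'(10/9) = -935475558/145307383, so the residue is -935475558/145307383.
List the singular points by increasing real part (a conjugate pair: the negative imaginary part first).


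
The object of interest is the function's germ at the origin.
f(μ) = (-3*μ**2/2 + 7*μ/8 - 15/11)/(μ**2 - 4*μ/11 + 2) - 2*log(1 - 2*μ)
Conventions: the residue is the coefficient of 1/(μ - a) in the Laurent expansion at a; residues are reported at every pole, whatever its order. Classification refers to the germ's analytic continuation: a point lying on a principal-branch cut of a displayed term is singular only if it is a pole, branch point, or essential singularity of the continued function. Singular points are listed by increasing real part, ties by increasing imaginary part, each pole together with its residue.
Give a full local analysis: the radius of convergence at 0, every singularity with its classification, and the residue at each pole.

Denominator factor (μ**2 - 4*μ/11 + 2): discriminant -952/121, complex-conjugate roots (2/11) + ((1/11)*sqrt(238))*i and (2/11) - ((1/11)*sqrt(238))*i; poles of order 1, moduli sqrt(2) and sqrt(2).
Branch term (-2)*log(1 - μ/(1/2)): its argument vanishes at μ = 1/2, a logarithmic branch point, modulus 1/2.
The radius of convergence is the smallest modulus among the singular points: 1/2.
The branch term is analytic at (2/11) - ((1/11)*sqrt(238))*i and contributes nothing to the residue; only the rational part matters.
The factor μ**2 - 4*μ/11 + 2 splits as (μ - a)(μ - a') with a = (2/11) - ((1/11)*sqrt(238))*i, a' = (2/11) + ((1/11)*sqrt(238))*i. At the order-1 pole a set g(μ) = (μ - a)*(rational part) = [-3*μ**2/2 + 7*μ/8 - 15/11] / (μ - a').
Simple pole: residue = g(a) at a = (2/11) - ((1/11)*sqrt(238))*i, which is (29/176) + ((821/20944)*sqrt(238))*i.
The branch term is analytic at (2/11) + ((1/11)*sqrt(238))*i and contributes nothing to the residue; only the rational part matters.
The factor μ**2 - 4*μ/11 + 2 splits as (μ - a)(μ - a') with a = (2/11) + ((1/11)*sqrt(238))*i, a' = (2/11) - ((1/11)*sqrt(238))*i. At the order-1 pole a set g(μ) = (μ - a)*(rational part) = [-3*μ**2/2 + 7*μ/8 - 15/11] / (μ - a').
Simple pole: residue = g(a) at a = (2/11) + ((1/11)*sqrt(238))*i, which is (29/176) - ((821/20944)*sqrt(238))*i.
List the singular points by increasing real part (a conjugate pair: the negative imaginary part first).

Radius of convergence at 0: 1/2.
At (2/11) - ((1/11)*sqrt(238))*i: a pole of order 1; residue (29/176) + ((821/20944)*sqrt(238))*i.
At (2/11) + ((1/11)*sqrt(238))*i: a pole of order 1; residue (29/176) - ((821/20944)*sqrt(238))*i.
At 1/2: a logarithmic branch point.


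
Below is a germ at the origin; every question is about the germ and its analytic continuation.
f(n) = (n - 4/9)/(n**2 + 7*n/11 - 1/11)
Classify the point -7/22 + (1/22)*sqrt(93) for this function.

The denominator factor n**2 + 7*n/11 - 1/11 vanishes at -7/22 + (1/22)*sqrt(93) and appears to the power 1; the numerator there equals -151/198 + (1/22)*sqrt(93), nonzero, and no other factor vanishes.
Hence a pole whose order is the multiplicity, 1.

The point is a pole of order 1.


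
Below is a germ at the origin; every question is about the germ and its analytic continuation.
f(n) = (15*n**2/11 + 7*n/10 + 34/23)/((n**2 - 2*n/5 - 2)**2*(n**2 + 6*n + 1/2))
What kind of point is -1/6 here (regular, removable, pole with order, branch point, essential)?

The point is a regular point.

Denominator factors: n**2 + 6*n + 1/2 = -17/36 at n = -1/6; n**2 - 2*n/5 - 2 = -343/180 at n = -1/6 — none vanishes.
So the germ continues analytically to -1/6.


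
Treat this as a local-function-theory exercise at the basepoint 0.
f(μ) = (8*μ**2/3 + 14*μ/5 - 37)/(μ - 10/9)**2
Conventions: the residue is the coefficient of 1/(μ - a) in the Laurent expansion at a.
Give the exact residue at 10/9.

At the order-2 pole 10/9 set g(μ) = (μ - (10/9))^2*f(μ) = 8*μ**2/3 + 14*μ/5 - 37.
Order-2 pole: residue = g'(a); g'(10/9) = 1178/135, so the residue is 1178/135.

The residue is 1178/135.


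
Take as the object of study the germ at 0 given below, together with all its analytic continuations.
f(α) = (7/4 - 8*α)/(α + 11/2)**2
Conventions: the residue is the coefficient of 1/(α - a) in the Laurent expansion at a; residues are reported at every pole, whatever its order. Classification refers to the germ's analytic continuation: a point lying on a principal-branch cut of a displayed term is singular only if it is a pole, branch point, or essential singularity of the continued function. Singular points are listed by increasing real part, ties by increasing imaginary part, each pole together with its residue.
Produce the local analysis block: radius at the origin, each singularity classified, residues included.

Radius of convergence at 0: 11/2.
At -11/2: a pole of order 2; residue -8.

Denominator factor (α + 11/2)^2: pole of order 2 at -11/2, modulus 11/2.
The radius of convergence is the smallest modulus among the singular points: 11/2.
At the order-2 pole -11/2 set g(α) = (α - (-11/2))^2*f(α) = 7/4 - 8*α.
Order-2 pole: residue = g'(a); g'(-11/2) = -8, so the residue is -8.


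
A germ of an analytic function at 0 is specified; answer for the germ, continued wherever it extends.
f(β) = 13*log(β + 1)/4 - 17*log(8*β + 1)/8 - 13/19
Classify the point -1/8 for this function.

The term (-17/8)*log(1 - β/(-1/8)) has argument 1 - -1/8/(-1/8) = 0 at -1/8: a logarithmic (infinitely-sheeted) branch point; the remaining terms are analytic or single-valued there.

The point is a logarithmic branch point.


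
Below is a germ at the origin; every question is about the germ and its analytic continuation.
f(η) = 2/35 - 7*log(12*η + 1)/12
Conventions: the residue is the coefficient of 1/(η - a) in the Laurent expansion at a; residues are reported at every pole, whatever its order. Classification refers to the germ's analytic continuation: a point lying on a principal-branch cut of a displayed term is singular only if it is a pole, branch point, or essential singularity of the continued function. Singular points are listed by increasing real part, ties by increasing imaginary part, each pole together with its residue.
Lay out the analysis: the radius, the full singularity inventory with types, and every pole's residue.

Branch term (-7/12)*log(1 - η/(-1/12)): its argument vanishes at η = -1/12, a logarithmic branch point, modulus 1/12.
The radius of convergence is the smallest modulus among the singular points: 1/12.

Radius of convergence at 0: 1/12.
At -1/12: a logarithmic branch point.


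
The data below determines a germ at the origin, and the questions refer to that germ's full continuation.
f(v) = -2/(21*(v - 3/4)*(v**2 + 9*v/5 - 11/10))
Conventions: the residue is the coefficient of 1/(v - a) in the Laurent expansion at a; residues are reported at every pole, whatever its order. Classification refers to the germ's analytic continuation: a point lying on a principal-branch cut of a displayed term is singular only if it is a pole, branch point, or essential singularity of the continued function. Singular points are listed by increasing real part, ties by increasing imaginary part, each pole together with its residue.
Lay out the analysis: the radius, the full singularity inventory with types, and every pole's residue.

Radius of convergence at 0: -9/10 + (1/10)*sqrt(191).
At -9/10 - (1/10)*sqrt(191): a pole of order 1; residue 16/273 - (88/17381)*sqrt(191).
At -9/10 + (1/10)*sqrt(191): a pole of order 1; residue 16/273 + (88/17381)*sqrt(191).
At 3/4: a pole of order 1; residue -32/273.

Denominator factor (v**2 + 9*v/5 - 11/10): discriminant 191/25, real irrational roots -9/10 + (1/10)*sqrt(191) and -9/10 - (1/10)*sqrt(191); poles of order 1, moduli -9/10 + (1/10)*sqrt(191) and 9/10 + (1/10)*sqrt(191).
Denominator factor (v - 3/4): pole of order 1 at 3/4, modulus 3/4.
The radius of convergence is the smallest modulus among the singular points: -9/10 + (1/10)*sqrt(191).
The factor v**2 + 9*v/5 - 11/10 splits as (v - a)(v - a') with a = -9/10 - (1/10)*sqrt(191), a' = -9/10 + (1/10)*sqrt(191). At the order-1 pole a set g(v) = (v - a)*f(v) = [-2/(21*(v - 3/4))] / (v - a').
Simple pole: residue = g(a) at a = -9/10 - (1/10)*sqrt(191), which is 16/273 - (88/17381)*sqrt(191).
The factor v**2 + 9*v/5 - 11/10 splits as (v - a)(v - a') with a = -9/10 + (1/10)*sqrt(191), a' = -9/10 - (1/10)*sqrt(191). At the order-1 pole a set g(v) = (v - a)*f(v) = [-2/(21*(v - 3/4))] / (v - a').
Simple pole: residue = g(a) at a = -9/10 + (1/10)*sqrt(191), which is 16/273 + (88/17381)*sqrt(191).
At the order-1 pole 3/4 set g(v) = (v - (3/4))*f(v) = -2/(21*(v**2 + 9*v/5 - 11/10)).
Simple pole: residue = g(a) at a = 3/4, which is -32/273.
List the singular points by increasing real part (a conjugate pair: the negative imaginary part first).


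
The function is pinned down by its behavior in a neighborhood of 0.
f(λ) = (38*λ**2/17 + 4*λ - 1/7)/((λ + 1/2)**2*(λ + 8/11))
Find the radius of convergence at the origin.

The radius of convergence is 1/2.

Denominator factor (λ + 1/2)^2: pole of order 2 at -1/2, modulus 1/2.
Denominator factor (λ + 8/11): pole of order 1 at -8/11, modulus 8/11.
The radius of convergence is the smallest modulus among the singular points: 1/2.


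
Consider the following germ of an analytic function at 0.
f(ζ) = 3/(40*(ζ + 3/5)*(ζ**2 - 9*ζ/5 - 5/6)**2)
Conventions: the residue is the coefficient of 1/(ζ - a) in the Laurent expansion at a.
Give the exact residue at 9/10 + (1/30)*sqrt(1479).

The factor ζ**2 - 9*ζ/5 - 5/6 splits as (ζ - a)(ζ - a') with a = 9/10 + (1/30)*sqrt(1479), a' = 9/10 - (1/30)*sqrt(1479). At the order-2 pole a set g(ζ) = (ζ - a)^2*f(ζ) = [3/(40*(ζ + 3/5))] / (ζ - a')^2.
Order-2 pole: residue = g'(a); g'(9/10 + (1/30)*sqrt(1479)) = -3375/33124 + (10175625/4025377538)*sqrt(1479), so the residue is -3375/33124 + (10175625/4025377538)*sqrt(1479).

The residue is -3375/33124 + (10175625/4025377538)*sqrt(1479).


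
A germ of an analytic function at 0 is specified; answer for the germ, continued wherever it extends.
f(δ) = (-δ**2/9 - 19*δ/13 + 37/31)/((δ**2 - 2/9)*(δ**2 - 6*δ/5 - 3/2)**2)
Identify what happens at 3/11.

Denominator factors: δ**2 - 2/9 = -161/1089 at δ = 3/11; δ**2 - 6*δ/5 - 3/2 = -2121/1210 at δ = 3/11 — none vanishes.
So the germ continues analytically to 3/11.

The point is a regular point.


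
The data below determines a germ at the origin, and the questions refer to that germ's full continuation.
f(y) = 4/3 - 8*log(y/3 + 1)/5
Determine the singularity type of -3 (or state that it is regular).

The term (-8/5)*log(1 - y/(-3)) has argument 1 - -3/(-3) = 0 at -3: a logarithmic (infinitely-sheeted) branch point; the remaining terms are analytic or single-valued there.

The point is a logarithmic branch point.


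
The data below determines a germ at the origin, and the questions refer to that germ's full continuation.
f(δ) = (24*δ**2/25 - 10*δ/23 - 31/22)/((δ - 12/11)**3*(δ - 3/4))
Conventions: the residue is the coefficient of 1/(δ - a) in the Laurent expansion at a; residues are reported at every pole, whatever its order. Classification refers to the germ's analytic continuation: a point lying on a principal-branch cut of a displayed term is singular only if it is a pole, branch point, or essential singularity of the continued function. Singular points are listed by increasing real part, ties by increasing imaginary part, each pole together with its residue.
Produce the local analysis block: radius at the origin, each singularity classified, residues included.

Denominator factor (δ - 12/11)^3: pole of order 3 at 12/11, modulus 12/11.
Denominator factor (δ - 3/4): pole of order 1 at 3/4, modulus 3/4.
The radius of convergence is the smallest modulus among the singular points: 3/4.
At the order-1 pole 3/4 set g(δ) = (δ - (3/4))*f(δ) = (24*δ**2/25 - 10*δ/23 - 31/22)/(δ - 12/11)**3.
Simple pole: residue = g(a) at a = 3/4, which is 58540768/1940625.
At the order-3 pole 12/11 set g(δ) = (δ - (12/11))^3*f(δ) = (24*δ**2/25 - 10*δ/23 - 31/22)/(δ - 3/4).
Order-3 pole: residue = g''(a)/2; g''(12/11) = -117081536/1940625, so the residue is -58540768/1940625.
List the singular points by increasing real part (a conjugate pair: the negative imaginary part first).

Radius of convergence at 0: 3/4.
At 3/4: a pole of order 1; residue 58540768/1940625.
At 12/11: a pole of order 3; residue -58540768/1940625.


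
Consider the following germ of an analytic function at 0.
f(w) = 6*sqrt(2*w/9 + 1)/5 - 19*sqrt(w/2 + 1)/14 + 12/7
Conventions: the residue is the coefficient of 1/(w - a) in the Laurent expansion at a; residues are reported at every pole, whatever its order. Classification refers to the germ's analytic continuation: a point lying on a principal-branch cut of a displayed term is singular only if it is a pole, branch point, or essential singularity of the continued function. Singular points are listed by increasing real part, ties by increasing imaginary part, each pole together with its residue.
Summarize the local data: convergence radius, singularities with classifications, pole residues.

Branch term (6/5)*sqrt(1 - w/(-9/2)): its argument vanishes at w = -9/2, a square-root branch point, modulus 9/2.
Branch term (-19/14)*sqrt(1 - w/(-2)): its argument vanishes at w = -2, a square-root branch point, modulus 2.
The radius of convergence is the smallest modulus among the singular points: 2.
List the singular points by increasing real part (a conjugate pair: the negative imaginary part first).

Radius of convergence at 0: 2.
At -9/2: an algebraic (square-root) branch point.
At -2: an algebraic (square-root) branch point.


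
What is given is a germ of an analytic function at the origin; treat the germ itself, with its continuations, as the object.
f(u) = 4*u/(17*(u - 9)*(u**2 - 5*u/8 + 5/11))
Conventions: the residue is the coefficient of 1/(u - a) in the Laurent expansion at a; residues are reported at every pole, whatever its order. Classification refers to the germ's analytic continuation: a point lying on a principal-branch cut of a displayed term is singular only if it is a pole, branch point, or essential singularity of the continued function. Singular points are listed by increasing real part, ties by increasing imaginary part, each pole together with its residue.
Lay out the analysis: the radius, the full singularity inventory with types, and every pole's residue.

Denominator factor (u**2 - 5*u/8 + 5/11): discriminant -1005/704, complex-conjugate roots (5/16) + ((1/176)*sqrt(11055))*i and (5/16) - ((1/176)*sqrt(11055))*i; poles of order 1, moduli (1/11)*sqrt(55) and (1/11)*sqrt(55).
Denominator factor (u - 9): pole of order 1 at 9, modulus 9.
The radius of convergence is the smallest modulus among the singular points: (1/11)*sqrt(55).
The factor u**2 - 5*u/8 + 5/11 splits as (u - a)(u - a') with a = (5/16) - ((1/176)*sqrt(11055))*i, a' = (5/16) + ((1/176)*sqrt(11055))*i. At the order-1 pole a set g(u) = (u - a)*f(u) = [4*u/(17*(u - 9))] / (u - a').
Simple pole: residue = g(a) at a = (5/16) - ((1/176)*sqrt(11055))*i, which is (-1584/113441) - ((1328/22801641)*sqrt(11055))*i.
The factor u**2 - 5*u/8 + 5/11 splits as (u - a)(u - a') with a = (5/16) + ((1/176)*sqrt(11055))*i, a' = (5/16) - ((1/176)*sqrt(11055))*i. At the order-1 pole a set g(u) = (u - a)*f(u) = [4*u/(17*(u - 9))] / (u - a').
Simple pole: residue = g(a) at a = (5/16) + ((1/176)*sqrt(11055))*i, which is (-1584/113441) + ((1328/22801641)*sqrt(11055))*i.
At the order-1 pole 9 set g(u) = (u - (9))*f(u) = 4*u/(17*(u**2 - 5*u/8 + 5/11)).
Simple pole: residue = g(a) at a = 9, which is 3168/113441.
List the singular points by increasing real part (a conjugate pair: the negative imaginary part first).

Radius of convergence at 0: (1/11)*sqrt(55).
At (5/16) - ((1/176)*sqrt(11055))*i: a pole of order 1; residue (-1584/113441) - ((1328/22801641)*sqrt(11055))*i.
At (5/16) + ((1/176)*sqrt(11055))*i: a pole of order 1; residue (-1584/113441) + ((1328/22801641)*sqrt(11055))*i.
At 9: a pole of order 1; residue 3168/113441.


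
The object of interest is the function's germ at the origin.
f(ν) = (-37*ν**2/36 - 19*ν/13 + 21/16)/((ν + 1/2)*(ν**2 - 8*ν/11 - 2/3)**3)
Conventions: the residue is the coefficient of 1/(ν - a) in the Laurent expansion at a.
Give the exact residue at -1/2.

The residue is -53410368/4459.

At the order-1 pole -1/2 set g(ν) = (ν - (-1/2))*f(ν) = (-37*ν**2/36 - 19*ν/13 + 21/16)/(ν**2 - 8*ν/11 - 2/3)**3.
Simple pole: residue = g(a) at a = -1/2, which is -53410368/4459.


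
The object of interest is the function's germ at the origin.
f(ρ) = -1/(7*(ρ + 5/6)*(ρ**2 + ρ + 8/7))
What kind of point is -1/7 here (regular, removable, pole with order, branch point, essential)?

The point is a regular point.

Denominator factors: ρ + 5/6 = 29/42 at ρ = -1/7; ρ**2 + ρ + 8/7 = 50/49 at ρ = -1/7 — none vanishes.
So the germ continues analytically to -1/7.


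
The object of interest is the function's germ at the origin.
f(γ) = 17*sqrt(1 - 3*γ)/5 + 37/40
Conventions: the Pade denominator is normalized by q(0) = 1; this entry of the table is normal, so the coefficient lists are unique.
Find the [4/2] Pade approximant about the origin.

Taylor coefficients needed (expand at 0): a_0 = 173/40, a_1 = -51/10, a_2 = -153/40, a_3 = -459/80, a_4 = -1377/128, a_5 = -28917/1280, a_6 = -260253/5120.
Write the denominator as Q(γ) = 1 + q1*γ + q2*γ^2. Requiring Q*f - P = O(γ^7) with deg P <= 4 kills the coefficients of γ^5..γ^6 in Q*f:
  γ^5: a_5 + q1*a_4 + q2*a_3 = 0, i.e. -28917/1280 + (-1377/128)*q1 + (-459/80)*q2 = 0.
  γ^6: a_6 + q1*a_5 + q2*a_4 = 0, i.e. -260253/5120 + (-28917/1280)*q1 + (-1377/128)*q2 = 0.
Solving this linear system: q1 = -7/2, q2 = 21/8.
The numerator is Q*f truncated at degree 4: P0 = a_0 = 173/40; P1 = a_1 + q1*a_0 = -1619/80; P2 = a_2 + q1*a_1 + q2*a_0 = 8121/320; P3 = a_3 + q1*a_2 + q2*a_1 = -459/80; P4 = a_4 + q1*a_3 + q2*a_2 = -459/640.

The Pade approximant has numerator coefficients [173/40, -1619/80, 8121/320, -459/80, -459/640]; denominator coefficients [1, -7/2, 21/8].


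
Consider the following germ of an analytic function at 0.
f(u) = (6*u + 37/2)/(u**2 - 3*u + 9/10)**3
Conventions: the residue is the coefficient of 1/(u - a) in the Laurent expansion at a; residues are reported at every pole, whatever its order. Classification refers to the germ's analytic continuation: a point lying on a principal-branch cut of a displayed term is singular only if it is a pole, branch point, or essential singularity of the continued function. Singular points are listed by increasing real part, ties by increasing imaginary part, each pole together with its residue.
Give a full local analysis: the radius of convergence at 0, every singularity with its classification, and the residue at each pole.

Denominator factor (u**2 - 3*u + 9/10)^3: discriminant 27/5, real irrational roots 3/2 + (3/10)*sqrt(15) and 3/2 - (3/10)*sqrt(15); poles of order 3, moduli 3/2 + (3/10)*sqrt(15) and 3/2 - (3/10)*sqrt(15).
The radius of convergence is the smallest modulus among the singular points: 3/2 - (3/10)*sqrt(15).
The factor u**2 - 3*u + 9/10 splits as (u - a)(u - a') with a = 3/2 - (3/10)*sqrt(15), a' = 3/2 + (3/10)*sqrt(15). At the order-3 pole a set g(u) = (u - a)^3*f(u) = [6*u + 37/2] / (u - a')^3.
Order-3 pole: residue = g''(a)/2; g''(3/2 - (3/10)*sqrt(15)) = -(2750/2187)*sqrt(15), so the residue is -(1375/2187)*sqrt(15).
The factor u**2 - 3*u + 9/10 splits as (u - a)(u - a') with a = 3/2 + (3/10)*sqrt(15), a' = 3/2 - (3/10)*sqrt(15). At the order-3 pole a set g(u) = (u - a)^3*f(u) = [6*u + 37/2] / (u - a')^3.
Order-3 pole: residue = g''(a)/2; g''(3/2 + (3/10)*sqrt(15)) = (2750/2187)*sqrt(15), so the residue is (1375/2187)*sqrt(15).
List the singular points by increasing real part (a conjugate pair: the negative imaginary part first).

Radius of convergence at 0: 3/2 - (3/10)*sqrt(15).
At 3/2 - (3/10)*sqrt(15): a pole of order 3; residue -(1375/2187)*sqrt(15).
At 3/2 + (3/10)*sqrt(15): a pole of order 3; residue (1375/2187)*sqrt(15).


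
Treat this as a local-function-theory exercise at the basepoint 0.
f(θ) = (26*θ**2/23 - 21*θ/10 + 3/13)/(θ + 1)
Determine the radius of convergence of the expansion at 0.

The radius of convergence is 1.

Denominator factor (θ + 1): pole of order 1 at -1, modulus 1.
The radius of convergence is the smallest modulus among the singular points: 1.


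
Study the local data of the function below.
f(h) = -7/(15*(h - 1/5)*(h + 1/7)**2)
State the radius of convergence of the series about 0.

The radius of convergence is 1/7.

Denominator factor (h - 1/5): pole of order 1 at 1/5, modulus 1/5.
Denominator factor (h + 1/7)^2: pole of order 2 at -1/7, modulus 1/7.
The radius of convergence is the smallest modulus among the singular points: 1/7.


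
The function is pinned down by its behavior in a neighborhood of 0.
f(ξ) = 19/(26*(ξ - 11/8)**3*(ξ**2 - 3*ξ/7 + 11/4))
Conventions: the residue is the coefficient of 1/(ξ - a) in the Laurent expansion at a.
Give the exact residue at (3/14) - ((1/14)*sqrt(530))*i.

The residue is (-114265088/15545447775) + ((72232832/63377594775)*sqrt(530))*i.

The factor ξ**2 - 3*ξ/7 + 11/4 splits as (ξ - a)(ξ - a') with a = (3/14) - ((1/14)*sqrt(530))*i, a' = (3/14) + ((1/14)*sqrt(530))*i. At the order-1 pole a set g(ξ) = (ξ - a)*f(ξ) = [19/(26*(ξ - 11/8)**3)] / (ξ - a').
Simple pole: residue = g(a) at a = (3/14) - ((1/14)*sqrt(530))*i, which is (-114265088/15545447775) + ((72232832/63377594775)*sqrt(530))*i.


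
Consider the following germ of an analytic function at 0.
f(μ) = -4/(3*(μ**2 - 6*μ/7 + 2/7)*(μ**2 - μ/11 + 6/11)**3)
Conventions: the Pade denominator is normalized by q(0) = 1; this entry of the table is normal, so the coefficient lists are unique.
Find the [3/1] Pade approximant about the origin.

The Pade approximant has numerator coefficients [-9317/324, -73464545/1521504, 1235536687/9129024, 16426532507/41080608]; denominator coefficients [1, -8551/4696].

Taylor coefficients needed (expand at 0): a_0 = -9317/324, a_1 = -65219/648, a_2 = -46585/972, a_3 = 5469079/17496, a_4 = 79669667/139968.
Write the denominator as Q(μ) = 1 + q1*μ. Requiring Q*f - P = O(μ^5) with deg P <= 3 kills the coefficients of μ^4..μ^4 in Q*f:
  μ^4: a_4 + q1*a_3 = 0, i.e. 79669667/139968 + (5469079/17496)*q1 = 0.
Solving this linear system: q1 = -8551/4696.
The numerator is Q*f truncated at degree 3: P0 = a_0 = -9317/324; P1 = a_1 + q1*a_0 = -73464545/1521504; P2 = a_2 + q1*a_1 = 1235536687/9129024; P3 = a_3 + q1*a_2 = 16426532507/41080608.


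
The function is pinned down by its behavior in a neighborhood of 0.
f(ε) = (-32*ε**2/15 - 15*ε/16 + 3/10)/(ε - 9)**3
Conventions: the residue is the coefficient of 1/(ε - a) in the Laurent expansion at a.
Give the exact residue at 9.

At the order-3 pole 9 set g(ε) = (ε - (9))^3*f(ε) = -32*ε**2/15 - 15*ε/16 + 3/10.
Order-3 pole: residue = g''(a)/2; g''(9) = -64/15, so the residue is -32/15.

The residue is -32/15.


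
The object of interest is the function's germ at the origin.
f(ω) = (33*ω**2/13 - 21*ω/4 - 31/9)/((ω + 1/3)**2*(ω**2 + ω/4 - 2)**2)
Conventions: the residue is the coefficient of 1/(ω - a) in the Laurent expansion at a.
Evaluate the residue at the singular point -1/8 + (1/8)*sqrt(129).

The residue is 3795282/4652843 - (1447482350/77427960363)*sqrt(129).

The factor ω**2 + ω/4 - 2 splits as (ω - a)(ω - a') with a = -1/8 + (1/8)*sqrt(129), a' = -1/8 - (1/8)*sqrt(129). At the order-2 pole a set g(ω) = (ω - a)^2*f(ω) = [(33*ω**2/13 - 21*ω/4 - 31/9)/(ω + 1/3)**2] / (ω - a')^2.
Order-2 pole: residue = g'(a); g'(-1/8 + (1/8)*sqrt(129)) = 3795282/4652843 - (1447482350/77427960363)*sqrt(129), so the residue is 3795282/4652843 - (1447482350/77427960363)*sqrt(129).


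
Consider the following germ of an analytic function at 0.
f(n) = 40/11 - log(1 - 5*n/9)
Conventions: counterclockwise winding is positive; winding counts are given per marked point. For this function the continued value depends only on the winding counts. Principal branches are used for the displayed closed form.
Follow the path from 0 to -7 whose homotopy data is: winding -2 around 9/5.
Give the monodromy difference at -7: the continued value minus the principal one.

The rational part is single-valued and drops out of the difference; each branch term changes only by its own monodromy.
(-1)*log(1 - n/(9/5)): each positive loop around 9/5 adds 2*pi*i to the log, so winding -2 contributes (-1)*(-2)*2*pi*i = (4)*pi*i.
Summing the contributions at n = -7 gives (4)*pi*i.

Continued minus principal equals (4)*pi*i.


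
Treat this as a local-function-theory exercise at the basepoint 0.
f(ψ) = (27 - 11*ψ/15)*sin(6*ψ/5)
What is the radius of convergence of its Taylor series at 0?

The factor sin(6*ψ/5) is entire and contributes no finite singular point.
The polynomial part has no poles.
No finite singular points: the Taylor series at 0 converges everywhere.

The radius of convergence is infinite.


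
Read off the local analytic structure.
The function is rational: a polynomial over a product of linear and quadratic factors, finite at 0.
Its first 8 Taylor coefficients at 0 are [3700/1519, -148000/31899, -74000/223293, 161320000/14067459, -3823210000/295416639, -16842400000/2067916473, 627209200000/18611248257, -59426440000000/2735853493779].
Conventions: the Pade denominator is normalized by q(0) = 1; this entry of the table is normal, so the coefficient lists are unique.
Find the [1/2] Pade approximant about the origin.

The Pade approximant has numerator coefficients [3700/1519, -222000/126077]; denominator coefficients [1, 2060/1743, 87380/36603].

Taylor coefficients needed (read off): a_0 = 3700/1519, a_1 = -148000/31899, a_2 = -74000/223293, a_3 = 161320000/14067459.
Write the denominator as Q(χ) = 1 + q1*χ + q2*χ^2. Requiring Q*f - P = O(χ^4) with deg P <= 1 kills the coefficients of χ^2..χ^3 in Q*f:
  χ^2: a_2 + q1*a_1 + q2*a_0 = 0, i.e. -74000/223293 + (-148000/31899)*q1 + (3700/1519)*q2 = 0.
  χ^3: a_3 + q1*a_2 + q2*a_1 = 0, i.e. 161320000/14067459 + (-74000/223293)*q1 + (-148000/31899)*q2 = 0.
Solving this linear system: q1 = 2060/1743, q2 = 87380/36603.
The numerator is Q*f truncated at degree 1: P0 = a_0 = 3700/1519; P1 = a_1 + q1*a_0 = -222000/126077.


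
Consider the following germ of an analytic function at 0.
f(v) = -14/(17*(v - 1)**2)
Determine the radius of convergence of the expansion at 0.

Denominator factor (v - 1)^2: pole of order 2 at 1, modulus 1.
The radius of convergence is the smallest modulus among the singular points: 1.

The radius of convergence is 1.


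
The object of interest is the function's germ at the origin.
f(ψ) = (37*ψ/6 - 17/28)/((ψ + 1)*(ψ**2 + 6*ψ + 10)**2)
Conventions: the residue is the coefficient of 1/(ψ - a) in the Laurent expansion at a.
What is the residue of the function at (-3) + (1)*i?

The factor ψ**2 + 6*ψ + 10 splits as (ψ - a)(ψ - a') with a = (-3) + (1)*i, a' = (-3) - (1)*i. At the order-2 pole a set g(ψ) = (ψ - a)^2*f(ψ) = [(37*ψ/6 - 17/28)/(ψ + 1)] / (ψ - a')^2.
Order-2 pole: residue = g'(a); g'((-3) + (1)*i) = (569/4200) - (249/100)*i, so the residue is (569/4200) - (249/100)*i.

The residue is (569/4200) - (249/100)*i.


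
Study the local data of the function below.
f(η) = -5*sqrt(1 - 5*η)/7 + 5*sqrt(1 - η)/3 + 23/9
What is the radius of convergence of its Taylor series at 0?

The radius of convergence is 1/5.

Branch term (-5/7)*sqrt(1 - η/(1/5)): its argument vanishes at η = 1/5, a square-root branch point, modulus 1/5.
Branch term (5/3)*sqrt(1 - η/(1)): its argument vanishes at η = 1, a square-root branch point, modulus 1.
The radius of convergence is the smallest modulus among the singular points: 1/5.


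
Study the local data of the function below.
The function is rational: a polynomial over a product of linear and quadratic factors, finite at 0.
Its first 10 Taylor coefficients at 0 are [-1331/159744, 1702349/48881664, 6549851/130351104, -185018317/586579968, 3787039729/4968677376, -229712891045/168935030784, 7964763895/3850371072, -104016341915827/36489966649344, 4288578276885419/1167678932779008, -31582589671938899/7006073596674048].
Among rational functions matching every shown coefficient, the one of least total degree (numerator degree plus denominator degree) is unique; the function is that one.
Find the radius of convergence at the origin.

The radius of convergence is 12/11.

No rational of total degree below 8 reproduces all 10 coefficients; solving the [2/6] Pade equations on them gives f(d) = (11*d**2 + 8*d/17 - 9/13)/((d + 12/11)**3*(d + 4)**3), whose expansion matches every shown term.
Denominator factor (d + 4)^3: pole of order 3 at -4, modulus 4.
Denominator factor (d + 12/11)^3: pole of order 3 at -12/11, modulus 12/11.
The radius of convergence is the smallest modulus among the singular points: 12/11.


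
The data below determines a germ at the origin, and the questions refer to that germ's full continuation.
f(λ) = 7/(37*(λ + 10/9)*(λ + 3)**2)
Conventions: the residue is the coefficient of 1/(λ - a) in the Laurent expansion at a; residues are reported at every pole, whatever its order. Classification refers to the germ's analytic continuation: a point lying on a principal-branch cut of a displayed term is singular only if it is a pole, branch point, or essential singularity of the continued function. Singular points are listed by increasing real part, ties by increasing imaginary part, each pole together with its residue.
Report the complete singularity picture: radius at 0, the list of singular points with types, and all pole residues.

Denominator factor (λ + 10/9): pole of order 1 at -10/9, modulus 10/9.
Denominator factor (λ + 3)^2: pole of order 2 at -3, modulus 3.
The radius of convergence is the smallest modulus among the singular points: 10/9.
At the order-2 pole -3 set g(λ) = (λ - (-3))^2*f(λ) = 7/(37*(λ + 10/9)).
Order-2 pole: residue = g'(a); g'(-3) = -567/10693, so the residue is -567/10693.
At the order-1 pole -10/9 set g(λ) = (λ - (-10/9))*f(λ) = 7/(37*(λ + 3)**2).
Simple pole: residue = g(a) at a = -10/9, which is 567/10693.
List the singular points by increasing real part (a conjugate pair: the negative imaginary part first).

Radius of convergence at 0: 10/9.
At -3: a pole of order 2; residue -567/10693.
At -10/9: a pole of order 1; residue 567/10693.


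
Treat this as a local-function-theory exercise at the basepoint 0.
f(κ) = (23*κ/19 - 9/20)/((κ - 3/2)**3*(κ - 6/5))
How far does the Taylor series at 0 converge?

Denominator factor (κ - 6/5): pole of order 1 at 6/5, modulus 6/5.
Denominator factor (κ - 3/2)^3: pole of order 3 at 3/2, modulus 3/2.
The radius of convergence is the smallest modulus among the singular points: 6/5.

The radius of convergence is 6/5.


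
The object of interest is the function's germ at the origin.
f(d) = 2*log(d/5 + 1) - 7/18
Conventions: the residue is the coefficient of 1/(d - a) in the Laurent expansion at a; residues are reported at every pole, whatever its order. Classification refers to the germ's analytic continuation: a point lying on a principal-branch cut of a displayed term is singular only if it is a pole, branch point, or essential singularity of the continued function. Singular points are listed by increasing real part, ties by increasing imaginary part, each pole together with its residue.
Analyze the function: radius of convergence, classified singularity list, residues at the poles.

Radius of convergence at 0: 5.
At -5: a logarithmic branch point.

Branch term (2)*log(1 - d/(-5)): its argument vanishes at d = -5, a logarithmic branch point, modulus 5.
The radius of convergence is the smallest modulus among the singular points: 5.


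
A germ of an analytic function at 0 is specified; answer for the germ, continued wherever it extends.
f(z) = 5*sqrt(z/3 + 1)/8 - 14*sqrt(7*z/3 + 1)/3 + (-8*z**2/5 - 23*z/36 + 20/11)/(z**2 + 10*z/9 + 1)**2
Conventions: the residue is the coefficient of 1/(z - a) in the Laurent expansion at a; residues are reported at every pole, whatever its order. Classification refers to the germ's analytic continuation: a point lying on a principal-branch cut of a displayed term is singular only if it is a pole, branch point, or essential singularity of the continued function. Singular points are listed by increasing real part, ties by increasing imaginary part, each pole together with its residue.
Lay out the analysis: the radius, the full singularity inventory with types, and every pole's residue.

Radius of convergence at 0: 3/7.
At -3: an algebraic (square-root) branch point.
At (-5/9) - ((2/9)*sqrt(14))*i: a pole of order 2; residue ((13131/197120)*sqrt(14))*i.
At (-5/9) + ((2/9)*sqrt(14))*i: a pole of order 2; residue -((13131/197120)*sqrt(14))*i.
At -3/7: an algebraic (square-root) branch point.

Denominator factor (z**2 + 10*z/9 + 1)^2: discriminant -224/81, complex-conjugate roots (-5/9) + ((2/9)*sqrt(14))*i and (-5/9) - ((2/9)*sqrt(14))*i; poles of order 2, moduli 1 and 1.
Branch term (-14/3)*sqrt(1 - z/(-3/7)): its argument vanishes at z = -3/7, a square-root branch point, modulus 3/7.
Branch term (5/8)*sqrt(1 - z/(-3)): its argument vanishes at z = -3, a square-root branch point, modulus 3.
The radius of convergence is the smallest modulus among the singular points: 3/7.
The branch terms are analytic at (-5/9) - ((2/9)*sqrt(14))*i and contribute nothing to the residue; only the rational part matters.
The factor z**2 + 10*z/9 + 1 splits as (z - a)(z - a') with a = (-5/9) - ((2/9)*sqrt(14))*i, a' = (-5/9) + ((2/9)*sqrt(14))*i. At the order-2 pole a set g(z) = (z - a)^2*(rational part) = [-8*z**2/5 - 23*z/36 + 20/11] / (z - a')^2.
Order-2 pole: residue = g'(a); g'((-5/9) - ((2/9)*sqrt(14))*i) = ((13131/197120)*sqrt(14))*i, so the residue is ((13131/197120)*sqrt(14))*i.
The branch terms are analytic at (-5/9) + ((2/9)*sqrt(14))*i and contribute nothing to the residue; only the rational part matters.
The factor z**2 + 10*z/9 + 1 splits as (z - a)(z - a') with a = (-5/9) + ((2/9)*sqrt(14))*i, a' = (-5/9) - ((2/9)*sqrt(14))*i. At the order-2 pole a set g(z) = (z - a)^2*(rational part) = [-8*z**2/5 - 23*z/36 + 20/11] / (z - a')^2.
Order-2 pole: residue = g'(a); g'((-5/9) + ((2/9)*sqrt(14))*i) = -((13131/197120)*sqrt(14))*i, so the residue is -((13131/197120)*sqrt(14))*i.
List the singular points by increasing real part (a conjugate pair: the negative imaginary part first).
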